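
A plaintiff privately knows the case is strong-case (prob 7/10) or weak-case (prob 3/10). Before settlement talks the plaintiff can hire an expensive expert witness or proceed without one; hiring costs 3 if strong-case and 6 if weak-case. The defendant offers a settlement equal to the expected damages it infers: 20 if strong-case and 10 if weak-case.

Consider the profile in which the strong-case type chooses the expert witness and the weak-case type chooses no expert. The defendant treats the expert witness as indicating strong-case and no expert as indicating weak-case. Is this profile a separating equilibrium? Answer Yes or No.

Under these beliefs, the expert witness earns settlement 20 and no expert earns settlement 10.
strong-case: the expert witness nets 20 − 3 = 17; no expert nets 10. strong-case prefers the expert witness.
weak-case: the expert witness nets 20 − 6 = 14; no expert nets 10. weak-case would deviate to the expert witness.
weak-case has a profitable deviation, so the profile is not an equilibrium.

No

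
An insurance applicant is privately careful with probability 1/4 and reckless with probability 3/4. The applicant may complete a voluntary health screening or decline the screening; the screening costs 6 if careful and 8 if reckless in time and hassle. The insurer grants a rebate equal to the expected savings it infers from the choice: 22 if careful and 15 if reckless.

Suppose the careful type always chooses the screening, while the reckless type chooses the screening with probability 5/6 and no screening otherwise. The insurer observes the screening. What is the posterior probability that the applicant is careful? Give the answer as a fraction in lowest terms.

P(the screening) = (1/4)·1 + (3/4)·(5/6) = 7/8.
By Bayes' rule, P(careful | the screening) = (1/4) / (7/8) = 2/7.

2/7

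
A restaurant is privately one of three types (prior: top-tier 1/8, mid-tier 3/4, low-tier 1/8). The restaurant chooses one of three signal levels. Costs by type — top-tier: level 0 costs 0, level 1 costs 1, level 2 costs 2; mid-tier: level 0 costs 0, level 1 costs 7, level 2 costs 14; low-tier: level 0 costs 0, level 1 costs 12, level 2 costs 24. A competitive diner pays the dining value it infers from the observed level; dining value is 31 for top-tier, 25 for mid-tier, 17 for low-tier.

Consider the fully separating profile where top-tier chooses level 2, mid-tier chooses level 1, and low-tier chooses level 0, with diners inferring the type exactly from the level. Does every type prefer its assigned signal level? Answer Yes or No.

Separating price premiums: level 2 → 31, level 1 → 25, level 0 → 17.
top-tier (assigned level 2): level 0: 17 − 0 = 17; level 1: 25 − 1 = 24; level 2: 31 − 2 = 29. top-tier stays.
mid-tier (assigned level 1): level 0: 17 − 0 = 17; level 1: 25 − 7 = 18; level 2: 31 − 14 = 17. mid-tier stays.
low-tier (assigned level 0): level 0: 17 − 0 = 17; level 1: 25 − 12 = 13; level 2: 31 − 24 = 7. low-tier stays.
Every type prefers its assigned level; separation holds.

Yes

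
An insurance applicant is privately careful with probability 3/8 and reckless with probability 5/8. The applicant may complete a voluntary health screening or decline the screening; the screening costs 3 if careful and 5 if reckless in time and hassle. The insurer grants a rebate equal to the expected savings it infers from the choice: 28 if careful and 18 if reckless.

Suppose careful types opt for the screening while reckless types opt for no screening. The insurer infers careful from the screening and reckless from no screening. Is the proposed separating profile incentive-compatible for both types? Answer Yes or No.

Under these beliefs, the screening earns rebate 28 and no screening earns rebate 18.
careful: the screening nets 28 − 3 = 25; no screening nets 18. careful prefers the screening.
reckless: the screening nets 28 − 5 = 23; no screening nets 18. reckless would deviate to the screening.
reckless has a profitable deviation, so the profile is not an equilibrium.

No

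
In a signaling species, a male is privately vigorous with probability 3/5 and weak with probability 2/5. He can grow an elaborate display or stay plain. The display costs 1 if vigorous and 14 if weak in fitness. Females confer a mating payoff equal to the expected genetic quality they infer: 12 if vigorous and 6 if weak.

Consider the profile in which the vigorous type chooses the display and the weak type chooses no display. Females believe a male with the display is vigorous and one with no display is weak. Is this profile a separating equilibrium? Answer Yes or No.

Under these beliefs, the display earns mating payoff 12 and no display earns mating payoff 6.
vigorous: the display nets 12 − 1 = 11; no display nets 6. vigorous prefers the display.
weak: the display nets 12 − 14 = -2; no display nets 6. weak prefers no display.
Neither type deviates, so the separating profile is an equilibrium.

Yes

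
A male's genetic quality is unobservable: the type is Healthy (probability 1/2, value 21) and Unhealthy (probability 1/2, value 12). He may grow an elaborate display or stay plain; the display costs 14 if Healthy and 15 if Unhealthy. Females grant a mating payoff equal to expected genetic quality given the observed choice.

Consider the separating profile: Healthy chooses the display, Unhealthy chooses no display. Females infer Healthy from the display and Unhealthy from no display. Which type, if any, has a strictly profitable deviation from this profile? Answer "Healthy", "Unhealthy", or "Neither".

The display pays 21; no display pays 12.
Healthy: assigned the display, nets 21 − 14 = 7; deviating to no display nets 12.
Unhealthy: assigned no display, nets 12; deviating to the display nets 21 − 15 = 6.
The Healthy type gains 5 by deviating.

Healthy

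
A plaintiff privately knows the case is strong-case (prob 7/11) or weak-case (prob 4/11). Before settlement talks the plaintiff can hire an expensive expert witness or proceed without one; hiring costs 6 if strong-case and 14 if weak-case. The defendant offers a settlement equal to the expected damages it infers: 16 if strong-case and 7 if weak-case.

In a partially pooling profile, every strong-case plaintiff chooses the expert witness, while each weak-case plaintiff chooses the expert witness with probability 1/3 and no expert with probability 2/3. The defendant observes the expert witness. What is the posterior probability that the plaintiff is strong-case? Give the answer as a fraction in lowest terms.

21/25

P(the expert witness) = (7/11)·1 + (4/11)·(1/3) = 25/33.
By Bayes' rule, P(strong-case | the expert witness) = (7/11) / (25/33) = 21/25.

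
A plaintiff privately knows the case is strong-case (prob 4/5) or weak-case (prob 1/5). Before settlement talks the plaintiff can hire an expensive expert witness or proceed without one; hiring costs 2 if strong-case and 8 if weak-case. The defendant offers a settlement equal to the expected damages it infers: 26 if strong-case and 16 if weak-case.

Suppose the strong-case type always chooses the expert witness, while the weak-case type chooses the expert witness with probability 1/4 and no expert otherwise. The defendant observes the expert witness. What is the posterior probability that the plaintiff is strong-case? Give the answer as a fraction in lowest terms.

P(the expert witness) = (4/5)·1 + (1/5)·(1/4) = 17/20.
By Bayes' rule, P(strong-case | the expert witness) = (4/5) / (17/20) = 16/17.

16/17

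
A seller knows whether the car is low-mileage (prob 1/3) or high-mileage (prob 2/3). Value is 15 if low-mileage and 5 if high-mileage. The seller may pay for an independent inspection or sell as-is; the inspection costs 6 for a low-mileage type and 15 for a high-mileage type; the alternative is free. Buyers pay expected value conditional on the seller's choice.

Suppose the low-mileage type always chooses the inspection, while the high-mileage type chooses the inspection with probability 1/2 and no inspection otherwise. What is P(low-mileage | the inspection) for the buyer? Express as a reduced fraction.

1/2

P(the inspection) = (1/3)·1 + (2/3)·(1/2) = 2/3.
By Bayes' rule, P(low-mileage | the inspection) = (1/3) / (2/3) = 1/2.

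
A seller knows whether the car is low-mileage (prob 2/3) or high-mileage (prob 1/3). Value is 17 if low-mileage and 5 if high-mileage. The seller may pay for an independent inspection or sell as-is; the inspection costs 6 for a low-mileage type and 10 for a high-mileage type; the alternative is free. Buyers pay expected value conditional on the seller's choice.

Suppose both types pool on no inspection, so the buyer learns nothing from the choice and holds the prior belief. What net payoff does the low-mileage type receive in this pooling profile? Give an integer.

13

Pooled price = 2/3·17 + 1/3·5 = 13.
low-mileage pays no cost for no inspection, so net payoff = 13.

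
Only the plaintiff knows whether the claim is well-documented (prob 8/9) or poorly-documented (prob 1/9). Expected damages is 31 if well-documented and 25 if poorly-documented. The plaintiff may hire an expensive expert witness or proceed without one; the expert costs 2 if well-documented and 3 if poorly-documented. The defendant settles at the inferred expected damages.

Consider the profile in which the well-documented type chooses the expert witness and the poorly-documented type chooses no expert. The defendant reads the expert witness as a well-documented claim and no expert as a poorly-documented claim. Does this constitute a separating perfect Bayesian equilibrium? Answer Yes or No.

Under these beliefs, the expert witness earns settlement 31 and no expert earns settlement 25.
well-documented: the expert witness nets 31 − 2 = 29; no expert nets 25. well-documented prefers the expert witness.
poorly-documented: the expert witness nets 31 − 3 = 28; no expert nets 25. poorly-documented would deviate to the expert witness.
poorly-documented has a profitable deviation, so the profile is not an equilibrium.

No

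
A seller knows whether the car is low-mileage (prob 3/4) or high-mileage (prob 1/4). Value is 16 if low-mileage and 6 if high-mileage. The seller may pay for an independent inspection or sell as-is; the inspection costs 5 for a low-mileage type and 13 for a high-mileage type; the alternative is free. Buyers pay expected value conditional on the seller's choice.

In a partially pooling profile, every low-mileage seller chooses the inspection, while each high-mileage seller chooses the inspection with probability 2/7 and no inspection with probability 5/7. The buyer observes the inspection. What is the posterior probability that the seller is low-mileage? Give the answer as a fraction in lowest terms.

21/23

P(the inspection) = (3/4)·1 + (1/4)·(2/7) = 23/28.
By Bayes' rule, P(low-mileage | the inspection) = (3/4) / (23/28) = 21/23.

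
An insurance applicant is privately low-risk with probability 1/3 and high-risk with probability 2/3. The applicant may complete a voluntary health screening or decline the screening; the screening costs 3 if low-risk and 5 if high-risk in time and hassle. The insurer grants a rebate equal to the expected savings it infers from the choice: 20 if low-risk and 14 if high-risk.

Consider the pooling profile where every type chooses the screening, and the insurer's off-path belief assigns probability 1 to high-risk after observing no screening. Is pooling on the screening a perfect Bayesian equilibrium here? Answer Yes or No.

On path, the insurer holds the prior and pays 1/3·20 + 2/3·14 = 16. Off path (no screening), believing high-risk, it pays 14.
low-risk: the screening nets 16 − 3 = 13; no screening nets 14. low-risk would deviate.
high-risk: the screening nets 16 − 5 = 11; no screening nets 14. high-risk would deviate.
A type deviates, so pooling fails.

No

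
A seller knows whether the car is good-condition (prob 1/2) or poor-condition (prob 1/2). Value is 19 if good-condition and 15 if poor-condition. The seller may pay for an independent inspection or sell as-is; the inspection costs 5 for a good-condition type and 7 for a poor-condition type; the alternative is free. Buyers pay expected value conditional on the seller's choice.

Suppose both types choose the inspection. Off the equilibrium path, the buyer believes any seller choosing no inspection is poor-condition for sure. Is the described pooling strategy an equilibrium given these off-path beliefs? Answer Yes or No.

No

On path, the buyer holds the prior and pays 1/2·19 + 1/2·15 = 17. Off path (no inspection), believing poor-condition, it pays 15.
good-condition: the inspection nets 17 − 5 = 12; no inspection nets 15. good-condition would deviate.
poor-condition: the inspection nets 17 − 7 = 10; no inspection nets 15. poor-condition would deviate.
A type deviates, so pooling fails.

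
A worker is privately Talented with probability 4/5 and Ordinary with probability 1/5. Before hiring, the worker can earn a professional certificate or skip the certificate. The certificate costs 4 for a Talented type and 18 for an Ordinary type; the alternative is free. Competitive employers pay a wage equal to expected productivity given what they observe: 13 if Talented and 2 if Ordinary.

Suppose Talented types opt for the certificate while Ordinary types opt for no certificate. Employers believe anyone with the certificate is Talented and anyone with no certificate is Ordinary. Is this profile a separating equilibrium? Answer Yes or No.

Yes

Under these beliefs, the certificate earns wage 13 and no certificate earns wage 2.
Talented: the certificate nets 13 − 4 = 9; no certificate nets 2. Talented prefers the certificate.
Ordinary: the certificate nets 13 − 18 = -5; no certificate nets 2. Ordinary prefers no certificate.
Neither type deviates, so the separating profile is an equilibrium.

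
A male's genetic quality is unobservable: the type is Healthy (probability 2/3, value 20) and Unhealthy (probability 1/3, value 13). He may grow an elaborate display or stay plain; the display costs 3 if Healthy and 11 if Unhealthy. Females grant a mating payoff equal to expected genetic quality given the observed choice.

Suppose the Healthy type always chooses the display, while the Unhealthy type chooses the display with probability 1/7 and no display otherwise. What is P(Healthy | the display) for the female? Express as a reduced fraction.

14/15

P(the display) = (2/3)·1 + (1/3)·(1/7) = 5/7.
By Bayes' rule, P(Healthy | the display) = (2/3) / (5/7) = 14/15.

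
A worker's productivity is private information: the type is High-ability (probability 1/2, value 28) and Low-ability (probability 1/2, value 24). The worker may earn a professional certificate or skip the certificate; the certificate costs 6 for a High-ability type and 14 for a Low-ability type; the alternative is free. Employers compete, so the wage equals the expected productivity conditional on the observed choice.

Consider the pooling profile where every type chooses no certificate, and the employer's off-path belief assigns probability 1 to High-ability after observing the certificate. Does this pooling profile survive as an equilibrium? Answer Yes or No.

On path, the employer holds the prior and pays 1/2·28 + 1/2·24 = 26. Off path (the certificate), believing High-ability, it pays 28.
High-ability: no certificate nets 26; the certificate nets 28 − 6 = 22. High-ability stays.
Low-ability: no certificate nets 26; the certificate nets 28 − 14 = 14. Low-ability stays.
No type deviates, so pooling is sustained.

Yes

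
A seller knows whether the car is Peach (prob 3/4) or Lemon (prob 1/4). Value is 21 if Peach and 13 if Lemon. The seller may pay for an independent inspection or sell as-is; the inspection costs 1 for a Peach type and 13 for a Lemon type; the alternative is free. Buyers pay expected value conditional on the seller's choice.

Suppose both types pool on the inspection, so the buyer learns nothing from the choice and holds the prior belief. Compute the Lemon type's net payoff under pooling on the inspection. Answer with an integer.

Pooled price = 3/4·21 + 1/4·13 = 19.
Lemon pays cost 13 for the inspection, so net payoff = 19 − 13 = 6.

6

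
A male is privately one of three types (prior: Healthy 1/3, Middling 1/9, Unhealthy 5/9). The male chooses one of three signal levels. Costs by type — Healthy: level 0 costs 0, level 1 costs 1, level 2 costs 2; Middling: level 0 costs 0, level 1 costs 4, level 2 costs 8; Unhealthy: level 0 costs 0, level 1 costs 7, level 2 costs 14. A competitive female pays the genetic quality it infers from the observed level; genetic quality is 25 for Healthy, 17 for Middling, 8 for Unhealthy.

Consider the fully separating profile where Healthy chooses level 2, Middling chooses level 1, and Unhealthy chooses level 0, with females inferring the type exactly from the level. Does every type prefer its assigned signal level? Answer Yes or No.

Separating mating payoffs: level 2 → 25, level 1 → 17, level 0 → 8.
Healthy (assigned level 2): level 0: 8 − 0 = 8; level 1: 17 − 1 = 16; level 2: 25 − 2 = 23. Healthy stays.
Middling (assigned level 1): level 0: 8 − 0 = 8; level 1: 17 − 4 = 13; level 2: 25 − 8 = 17. Middling prefers level 2.
Unhealthy (assigned level 0): level 0: 8 − 0 = 8; level 1: 17 − 7 = 10; level 2: 25 − 14 = 11. Unhealthy prefers level 2.
At least one type deviates; the separating profile fails.

No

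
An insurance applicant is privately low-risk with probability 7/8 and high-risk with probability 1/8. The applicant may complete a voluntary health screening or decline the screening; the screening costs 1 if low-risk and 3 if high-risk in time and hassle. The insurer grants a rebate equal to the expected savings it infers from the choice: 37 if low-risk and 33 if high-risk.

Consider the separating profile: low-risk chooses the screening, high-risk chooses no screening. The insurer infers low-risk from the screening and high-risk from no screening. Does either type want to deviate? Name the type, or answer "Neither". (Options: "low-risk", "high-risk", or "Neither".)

The screening pays 37; no screening pays 33.
low-risk: assigned the screening, nets 37 − 1 = 36; deviating to no screening nets 33.
high-risk: assigned no screening, nets 33; deviating to the screening nets 37 − 3 = 34.
The high-risk type gains 1 by deviating.

high-risk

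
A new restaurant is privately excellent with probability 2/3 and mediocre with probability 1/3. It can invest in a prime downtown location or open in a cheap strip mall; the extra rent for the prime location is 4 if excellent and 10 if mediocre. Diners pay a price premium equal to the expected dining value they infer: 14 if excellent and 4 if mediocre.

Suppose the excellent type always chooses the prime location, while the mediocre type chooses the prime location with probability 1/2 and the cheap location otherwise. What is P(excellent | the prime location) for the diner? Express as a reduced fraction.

4/5

P(the prime location) = (2/3)·1 + (1/3)·(1/2) = 5/6.
By Bayes' rule, P(excellent | the prime location) = (2/3) / (5/6) = 4/5.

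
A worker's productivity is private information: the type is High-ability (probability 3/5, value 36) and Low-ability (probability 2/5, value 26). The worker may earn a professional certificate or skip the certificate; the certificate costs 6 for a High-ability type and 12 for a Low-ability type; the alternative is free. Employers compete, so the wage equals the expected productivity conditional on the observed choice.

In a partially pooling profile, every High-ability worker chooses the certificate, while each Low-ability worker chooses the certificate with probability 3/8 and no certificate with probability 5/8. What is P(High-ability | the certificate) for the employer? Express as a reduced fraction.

4/5

P(the certificate) = (3/5)·1 + (2/5)·(3/8) = 3/4.
By Bayes' rule, P(High-ability | the certificate) = (3/5) / (3/4) = 4/5.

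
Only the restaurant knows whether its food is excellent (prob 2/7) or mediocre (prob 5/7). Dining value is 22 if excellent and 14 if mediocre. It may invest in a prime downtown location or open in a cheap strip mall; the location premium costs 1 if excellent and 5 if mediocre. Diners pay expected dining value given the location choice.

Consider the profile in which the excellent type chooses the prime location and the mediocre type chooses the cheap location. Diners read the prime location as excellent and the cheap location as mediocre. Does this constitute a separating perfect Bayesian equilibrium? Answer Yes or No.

No

Under these beliefs, the prime location earns price premium 22 and the cheap location earns price premium 14.
excellent: the prime location nets 22 − 1 = 21; the cheap location nets 14. excellent prefers the prime location.
mediocre: the prime location nets 22 − 5 = 17; the cheap location nets 14. mediocre would deviate to the prime location.
mediocre has a profitable deviation, so the profile is not an equilibrium.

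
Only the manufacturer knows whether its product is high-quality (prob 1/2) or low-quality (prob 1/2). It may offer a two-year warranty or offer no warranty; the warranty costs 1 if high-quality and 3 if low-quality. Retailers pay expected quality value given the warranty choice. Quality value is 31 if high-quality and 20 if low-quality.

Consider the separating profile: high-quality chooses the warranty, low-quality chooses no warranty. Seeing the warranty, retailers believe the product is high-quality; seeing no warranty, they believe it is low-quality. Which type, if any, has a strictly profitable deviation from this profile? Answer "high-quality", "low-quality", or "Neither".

The warranty pays 31; no warranty pays 20.
high-quality: assigned the warranty, nets 31 − 1 = 30; deviating to no warranty nets 20.
low-quality: assigned no warranty, nets 20; deviating to the warranty nets 31 − 3 = 28.
The low-quality type gains 8 by deviating.

low-quality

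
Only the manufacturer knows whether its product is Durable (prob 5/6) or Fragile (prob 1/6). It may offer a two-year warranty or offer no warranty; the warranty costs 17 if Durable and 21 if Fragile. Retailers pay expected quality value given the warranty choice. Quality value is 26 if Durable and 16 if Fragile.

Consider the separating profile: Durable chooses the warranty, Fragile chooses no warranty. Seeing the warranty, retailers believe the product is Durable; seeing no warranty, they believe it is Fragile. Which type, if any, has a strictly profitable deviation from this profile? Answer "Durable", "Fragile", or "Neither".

The warranty pays 26; no warranty pays 16.
Durable: assigned the warranty, nets 26 − 17 = 9; deviating to no warranty nets 16.
Fragile: assigned no warranty, nets 16; deviating to the warranty nets 26 − 21 = 5.
The Durable type gains 7 by deviating.

Durable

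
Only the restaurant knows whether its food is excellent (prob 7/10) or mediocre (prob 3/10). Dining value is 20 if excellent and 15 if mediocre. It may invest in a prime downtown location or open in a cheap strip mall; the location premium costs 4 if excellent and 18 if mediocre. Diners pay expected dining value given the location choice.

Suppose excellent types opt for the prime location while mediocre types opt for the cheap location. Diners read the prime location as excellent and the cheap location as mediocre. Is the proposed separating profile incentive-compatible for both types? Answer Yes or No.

Under these beliefs, the prime location earns price premium 20 and the cheap location earns price premium 15.
excellent: the prime location nets 20 − 4 = 16; the cheap location nets 15. excellent prefers the prime location.
mediocre: the prime location nets 20 − 18 = 2; the cheap location nets 15. mediocre prefers the cheap location.
Neither type deviates, so the separating profile is an equilibrium.

Yes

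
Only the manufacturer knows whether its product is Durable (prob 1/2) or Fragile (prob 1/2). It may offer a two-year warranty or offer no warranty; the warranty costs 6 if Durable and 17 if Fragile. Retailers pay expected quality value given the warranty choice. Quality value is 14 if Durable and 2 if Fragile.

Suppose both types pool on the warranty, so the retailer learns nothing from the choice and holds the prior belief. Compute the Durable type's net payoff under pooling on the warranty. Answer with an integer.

Pooled price = 1/2·14 + 1/2·2 = 8.
Durable pays cost 6 for the warranty, so net payoff = 8 − 6 = 2.

2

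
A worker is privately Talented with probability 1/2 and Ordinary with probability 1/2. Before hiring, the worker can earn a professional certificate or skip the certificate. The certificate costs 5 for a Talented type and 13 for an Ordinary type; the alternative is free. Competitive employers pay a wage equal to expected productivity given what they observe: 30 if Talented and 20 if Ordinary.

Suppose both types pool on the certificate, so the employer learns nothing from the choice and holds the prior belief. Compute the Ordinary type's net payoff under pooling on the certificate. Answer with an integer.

Pooled wage = 1/2·30 + 1/2·20 = 25.
Ordinary pays cost 13 for the certificate, so net payoff = 25 − 13 = 12.

12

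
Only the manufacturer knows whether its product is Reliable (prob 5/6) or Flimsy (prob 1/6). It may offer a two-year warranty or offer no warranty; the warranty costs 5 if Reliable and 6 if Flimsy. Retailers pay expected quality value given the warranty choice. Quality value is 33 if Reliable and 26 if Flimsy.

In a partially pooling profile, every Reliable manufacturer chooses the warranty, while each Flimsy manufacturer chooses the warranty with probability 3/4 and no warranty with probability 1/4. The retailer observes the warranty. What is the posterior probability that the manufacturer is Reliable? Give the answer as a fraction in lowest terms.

P(the warranty) = (5/6)·1 + (1/6)·(3/4) = 23/24.
By Bayes' rule, P(Reliable | the warranty) = (5/6) / (23/24) = 20/23.

20/23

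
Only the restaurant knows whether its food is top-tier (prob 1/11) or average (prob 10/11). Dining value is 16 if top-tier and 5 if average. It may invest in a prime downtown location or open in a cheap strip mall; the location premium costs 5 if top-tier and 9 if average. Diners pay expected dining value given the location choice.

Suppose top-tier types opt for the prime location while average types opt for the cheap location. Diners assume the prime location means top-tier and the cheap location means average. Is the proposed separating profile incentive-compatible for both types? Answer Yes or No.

No

Under these beliefs, the prime location earns price premium 16 and the cheap location earns price premium 5.
top-tier: the prime location nets 16 − 5 = 11; the cheap location nets 5. top-tier prefers the prime location.
average: the prime location nets 16 − 9 = 7; the cheap location nets 5. average would deviate to the prime location.
average has a profitable deviation, so the profile is not an equilibrium.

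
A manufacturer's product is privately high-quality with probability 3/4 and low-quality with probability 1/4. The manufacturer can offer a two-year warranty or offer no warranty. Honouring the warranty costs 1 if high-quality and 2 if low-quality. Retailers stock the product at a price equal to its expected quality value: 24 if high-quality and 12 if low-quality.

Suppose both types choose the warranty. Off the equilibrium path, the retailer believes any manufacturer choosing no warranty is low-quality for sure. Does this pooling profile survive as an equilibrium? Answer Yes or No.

On path, the retailer holds the prior and pays 3/4·24 + 1/4·12 = 21. Off path (no warranty), believing low-quality, it pays 12.
high-quality: the warranty nets 21 − 1 = 20; no warranty nets 12. high-quality stays.
low-quality: the warranty nets 21 − 2 = 19; no warranty nets 12. low-quality stays.
No type deviates, so pooling is sustained.

Yes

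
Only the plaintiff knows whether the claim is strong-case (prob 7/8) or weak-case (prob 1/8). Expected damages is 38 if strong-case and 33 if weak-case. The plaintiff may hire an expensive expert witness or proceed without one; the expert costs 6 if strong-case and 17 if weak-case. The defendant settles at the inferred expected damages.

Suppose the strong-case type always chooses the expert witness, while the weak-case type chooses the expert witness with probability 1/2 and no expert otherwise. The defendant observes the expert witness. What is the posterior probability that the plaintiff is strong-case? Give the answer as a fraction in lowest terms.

14/15

P(the expert witness) = (7/8)·1 + (1/8)·(1/2) = 15/16.
By Bayes' rule, P(strong-case | the expert witness) = (7/8) / (15/16) = 14/15.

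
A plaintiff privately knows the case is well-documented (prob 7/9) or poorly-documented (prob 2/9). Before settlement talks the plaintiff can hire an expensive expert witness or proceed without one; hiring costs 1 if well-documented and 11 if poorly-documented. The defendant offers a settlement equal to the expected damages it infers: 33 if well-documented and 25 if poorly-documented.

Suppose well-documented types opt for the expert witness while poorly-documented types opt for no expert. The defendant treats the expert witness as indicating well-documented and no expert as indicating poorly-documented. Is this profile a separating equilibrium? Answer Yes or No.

Yes

Under these beliefs, the expert witness earns settlement 33 and no expert earns settlement 25.
well-documented: the expert witness nets 33 − 1 = 32; no expert nets 25. well-documented prefers the expert witness.
poorly-documented: the expert witness nets 33 − 11 = 22; no expert nets 25. poorly-documented prefers no expert.
Neither type deviates, so the separating profile is an equilibrium.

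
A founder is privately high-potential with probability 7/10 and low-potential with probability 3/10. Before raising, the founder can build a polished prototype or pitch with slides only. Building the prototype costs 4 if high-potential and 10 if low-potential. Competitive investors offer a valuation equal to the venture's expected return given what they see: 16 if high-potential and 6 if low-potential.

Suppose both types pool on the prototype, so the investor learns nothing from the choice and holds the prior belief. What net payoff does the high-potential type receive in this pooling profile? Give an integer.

Pooled valuation = 7/10·16 + 3/10·6 = 13.
high-potential pays cost 4 for the prototype, so net payoff = 13 − 4 = 9.

9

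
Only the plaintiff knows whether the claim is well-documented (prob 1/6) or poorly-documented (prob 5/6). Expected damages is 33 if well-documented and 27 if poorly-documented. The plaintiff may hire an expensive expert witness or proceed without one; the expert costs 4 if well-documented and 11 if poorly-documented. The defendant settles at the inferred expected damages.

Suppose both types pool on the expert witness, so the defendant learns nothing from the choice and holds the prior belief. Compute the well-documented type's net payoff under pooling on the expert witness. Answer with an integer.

Pooled settlement = 1/6·33 + 5/6·27 = 28.
well-documented pays cost 4 for the expert witness, so net payoff = 28 − 4 = 24.

24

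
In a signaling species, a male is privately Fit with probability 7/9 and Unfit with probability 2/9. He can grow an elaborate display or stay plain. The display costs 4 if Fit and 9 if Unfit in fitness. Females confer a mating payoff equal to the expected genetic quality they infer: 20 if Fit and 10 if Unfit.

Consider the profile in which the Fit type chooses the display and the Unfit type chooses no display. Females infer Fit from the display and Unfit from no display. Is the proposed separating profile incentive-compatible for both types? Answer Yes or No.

No

Under these beliefs, the display earns mating payoff 20 and no display earns mating payoff 10.
Fit: the display nets 20 − 4 = 16; no display nets 10. Fit prefers the display.
Unfit: the display nets 20 − 9 = 11; no display nets 10. Unfit would deviate to the display.
Unfit has a profitable deviation, so the profile is not an equilibrium.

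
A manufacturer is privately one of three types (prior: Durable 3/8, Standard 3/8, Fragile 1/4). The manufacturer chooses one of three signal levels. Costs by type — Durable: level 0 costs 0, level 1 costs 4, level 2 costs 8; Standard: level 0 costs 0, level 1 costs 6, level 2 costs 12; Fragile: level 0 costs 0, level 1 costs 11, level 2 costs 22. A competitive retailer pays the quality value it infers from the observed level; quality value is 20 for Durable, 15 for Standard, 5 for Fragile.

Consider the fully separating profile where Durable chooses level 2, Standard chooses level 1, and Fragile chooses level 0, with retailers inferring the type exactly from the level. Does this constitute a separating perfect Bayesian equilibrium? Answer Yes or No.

Yes

Separating prices: level 2 → 20, level 1 → 15, level 0 → 5.
Durable (assigned level 2): level 0: 5 − 0 = 5; level 1: 15 − 4 = 11; level 2: 20 − 8 = 12. Durable stays.
Standard (assigned level 1): level 0: 5 − 0 = 5; level 1: 15 − 6 = 9; level 2: 20 − 12 = 8. Standard stays.
Fragile (assigned level 0): level 0: 5 − 0 = 5; level 1: 15 − 11 = 4; level 2: 20 − 22 = -2. Fragile stays.
Every type prefers its assigned level; separation holds.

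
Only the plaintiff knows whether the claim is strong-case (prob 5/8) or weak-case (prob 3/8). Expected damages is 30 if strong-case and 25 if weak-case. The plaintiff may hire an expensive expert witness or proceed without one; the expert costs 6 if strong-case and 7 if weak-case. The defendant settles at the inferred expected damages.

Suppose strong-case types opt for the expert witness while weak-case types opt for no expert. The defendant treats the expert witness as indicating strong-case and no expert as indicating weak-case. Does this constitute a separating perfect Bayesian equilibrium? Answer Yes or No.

No

Under these beliefs, the expert witness earns settlement 30 and no expert earns settlement 25.
strong-case: the expert witness nets 30 − 6 = 24; no expert nets 25. strong-case would deviate to no expert.
weak-case: the expert witness nets 30 − 7 = 23; no expert nets 25. weak-case prefers no expert.
strong-case has a profitable deviation, so the profile is not an equilibrium.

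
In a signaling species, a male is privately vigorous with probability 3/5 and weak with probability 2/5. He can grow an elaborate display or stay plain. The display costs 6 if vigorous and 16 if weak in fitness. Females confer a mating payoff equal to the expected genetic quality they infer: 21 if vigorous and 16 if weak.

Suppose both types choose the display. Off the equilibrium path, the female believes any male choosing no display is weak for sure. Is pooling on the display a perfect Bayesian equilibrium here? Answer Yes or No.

On path, the female holds the prior and pays 3/5·21 + 2/5·16 = 19. Off path (no display), believing weak, it pays 16.
vigorous: the display nets 19 − 6 = 13; no display nets 16. vigorous would deviate.
weak: the display nets 19 − 16 = 3; no display nets 16. weak would deviate.
A type deviates, so pooling fails.

No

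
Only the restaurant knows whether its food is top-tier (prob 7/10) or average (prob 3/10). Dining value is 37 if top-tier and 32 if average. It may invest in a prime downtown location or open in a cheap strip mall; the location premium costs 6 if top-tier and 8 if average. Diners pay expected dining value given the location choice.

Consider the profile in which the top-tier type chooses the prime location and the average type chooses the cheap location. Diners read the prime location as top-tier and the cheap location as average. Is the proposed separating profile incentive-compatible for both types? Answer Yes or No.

Under these beliefs, the prime location earns price premium 37 and the cheap location earns price premium 32.
top-tier: the prime location nets 37 − 6 = 31; the cheap location nets 32. top-tier would deviate to the cheap location.
average: the prime location nets 37 − 8 = 29; the cheap location nets 32. average prefers the cheap location.
top-tier has a profitable deviation, so the profile is not an equilibrium.

No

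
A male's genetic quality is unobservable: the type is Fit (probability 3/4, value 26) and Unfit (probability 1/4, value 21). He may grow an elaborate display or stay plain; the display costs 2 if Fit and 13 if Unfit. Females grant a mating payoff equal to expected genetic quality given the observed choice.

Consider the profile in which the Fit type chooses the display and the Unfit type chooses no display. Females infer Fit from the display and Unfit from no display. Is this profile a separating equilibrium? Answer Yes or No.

Yes

Under these beliefs, the display earns mating payoff 26 and no display earns mating payoff 21.
Fit: the display nets 26 − 2 = 24; no display nets 21. Fit prefers the display.
Unfit: the display nets 26 − 13 = 13; no display nets 21. Unfit prefers no display.
Neither type deviates, so the separating profile is an equilibrium.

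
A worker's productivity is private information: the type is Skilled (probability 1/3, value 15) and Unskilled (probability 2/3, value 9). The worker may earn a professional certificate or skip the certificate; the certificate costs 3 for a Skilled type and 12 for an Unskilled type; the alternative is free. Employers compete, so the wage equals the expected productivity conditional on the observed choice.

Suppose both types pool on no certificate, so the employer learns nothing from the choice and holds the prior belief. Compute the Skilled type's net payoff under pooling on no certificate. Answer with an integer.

Pooled wage = 1/3·15 + 2/3·9 = 11.
Skilled pays no cost for no certificate, so net payoff = 11.

11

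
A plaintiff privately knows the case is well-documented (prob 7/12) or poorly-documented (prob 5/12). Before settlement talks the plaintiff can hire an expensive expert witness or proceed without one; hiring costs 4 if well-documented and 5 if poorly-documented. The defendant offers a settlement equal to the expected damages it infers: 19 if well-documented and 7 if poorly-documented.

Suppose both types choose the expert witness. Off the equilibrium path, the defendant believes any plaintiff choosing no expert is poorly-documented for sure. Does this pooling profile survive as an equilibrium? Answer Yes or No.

Yes

On path, the defendant holds the prior and pays 7/12·19 + 5/12·7 = 14. Off path (no expert), believing poorly-documented, it pays 7.
well-documented: the expert witness nets 14 − 4 = 10; no expert nets 7. well-documented stays.
poorly-documented: the expert witness nets 14 − 5 = 9; no expert nets 7. poorly-documented stays.
No type deviates, so pooling is sustained.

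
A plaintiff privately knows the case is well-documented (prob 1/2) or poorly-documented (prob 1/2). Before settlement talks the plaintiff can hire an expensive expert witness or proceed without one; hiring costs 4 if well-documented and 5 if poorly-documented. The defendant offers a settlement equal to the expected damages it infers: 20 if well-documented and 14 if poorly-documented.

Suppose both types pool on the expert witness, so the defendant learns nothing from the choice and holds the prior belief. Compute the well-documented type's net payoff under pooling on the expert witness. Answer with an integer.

Pooled settlement = 1/2·20 + 1/2·14 = 17.
well-documented pays cost 4 for the expert witness, so net payoff = 17 − 4 = 13.

13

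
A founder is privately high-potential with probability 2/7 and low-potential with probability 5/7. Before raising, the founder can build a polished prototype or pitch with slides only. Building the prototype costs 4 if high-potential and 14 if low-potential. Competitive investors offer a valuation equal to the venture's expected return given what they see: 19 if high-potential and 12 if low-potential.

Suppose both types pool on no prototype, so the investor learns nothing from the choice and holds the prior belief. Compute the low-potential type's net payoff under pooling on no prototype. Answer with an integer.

Pooled valuation = 2/7·19 + 5/7·12 = 14.
low-potential pays no cost for no prototype, so net payoff = 14.

14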